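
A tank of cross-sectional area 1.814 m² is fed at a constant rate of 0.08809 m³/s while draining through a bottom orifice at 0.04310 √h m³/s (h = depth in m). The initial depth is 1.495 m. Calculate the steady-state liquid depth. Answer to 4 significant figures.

4.177 m

Level balance: A dh/dt = 0.08809 − 0.04310 √h. Setting dh/dt = 0:
Q_in = 0.04310 √h_ss ⇒ √h_ss = 0.08809/0.04310 = 2.04385.
h_ss = 2.04385² = 4.17733 m. (Since h₀ = 1.495 m < h_ss, the level will rise toward this value.)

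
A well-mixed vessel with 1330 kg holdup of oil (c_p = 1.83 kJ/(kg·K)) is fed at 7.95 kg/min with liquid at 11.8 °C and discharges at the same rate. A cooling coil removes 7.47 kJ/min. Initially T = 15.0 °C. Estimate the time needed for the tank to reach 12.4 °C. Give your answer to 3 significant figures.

202 min

M c_p dT/dt = ṁ c_p (T_in − T) − Q̇.
τ = M/ṁ = 167.30 min; T_ss = T_in − Q̇/(ṁ c_p) = 11.287 °C.
T(t) = T_ss + (T₀ − T_ss) e^(−t/τ). Set T = 12.4:
e^(−t/τ) = (12.4 − 11.287)/(15.0 − 11.287) = 0.29984
t = −167.30 · ln(0.29984) = 201.51 min.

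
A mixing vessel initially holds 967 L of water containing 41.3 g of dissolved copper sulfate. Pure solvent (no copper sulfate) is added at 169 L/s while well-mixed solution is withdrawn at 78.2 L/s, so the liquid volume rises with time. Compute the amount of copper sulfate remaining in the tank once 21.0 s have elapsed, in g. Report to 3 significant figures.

Total volume: dV/dt = Q_in − Q_out = 90.800 L/s, so V(t) = 967 + 90.800 t and V(21.0) = 2873.8 L.
No copper sulfate enters, so dm/dt = −Q_out · (m/V).
Separate: dm/m = −Q_out dt/V(t) ⇒ ln(m/m₀) = −(Q_out/(Q_in−Q_out)) ln(V/V₀).
m = m₀ (V₀/V)^(Q_out/(Q_in−Q_out)) = 41.3 × (967/2873.8)^(0.86123) = 16.164 g.

16.2 g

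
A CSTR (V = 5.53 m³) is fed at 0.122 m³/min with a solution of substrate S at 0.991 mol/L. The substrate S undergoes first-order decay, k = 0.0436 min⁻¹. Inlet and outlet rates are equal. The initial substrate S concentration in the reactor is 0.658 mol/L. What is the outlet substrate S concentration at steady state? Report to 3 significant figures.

V dC/dt = Q(C_in − C) − k V C.
At steady state: 0 = Q C_in − (Q + kV) C_ss, so C_ss = Q C_in/(Q + kV).
C_ss = 0.122·0.991/(0.122 + 0.0436·5.53) = 0.12090/0.36311 = 0.33296 mol/L.

0.333 mol/L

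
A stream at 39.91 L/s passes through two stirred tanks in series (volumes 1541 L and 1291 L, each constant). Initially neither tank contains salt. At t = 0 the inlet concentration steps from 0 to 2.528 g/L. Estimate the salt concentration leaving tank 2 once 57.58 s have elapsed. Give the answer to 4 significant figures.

Time constants: τᵢ = Vᵢ/Q for each well-mixed tank.
τ₁ = 1541/39.91 = 38.6119 s; τ₂ = 1291/39.91 = 32.3478 s.
Tank 1: C₁ = C_in(1 − e^(−t/τ₁)). Tank 2 (τ₁ ≠ τ₂): C₂ = C_in[1 − (τ₁ e^(−t/τ₁) − τ₂ e^(−t/τ₂))/(τ₁ − τ₂)].
At t = 57.58: e^(−t/τ₁) = 0.225091, e^(−t/τ₂) = 0.168633.
C₂ = 2.528·[1 − (38.6119·0.225091 − 32.3478·0.168633)/(6.26409)] = 2.528·0.483362 = 1.22194 g/L.

1.222 g/L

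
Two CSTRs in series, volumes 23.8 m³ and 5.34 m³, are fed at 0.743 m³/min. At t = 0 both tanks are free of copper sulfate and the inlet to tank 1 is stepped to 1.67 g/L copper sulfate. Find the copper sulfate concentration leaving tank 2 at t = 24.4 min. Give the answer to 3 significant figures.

Time constants: τᵢ = Vᵢ/Q for each well-mixed tank.
τ₁ = 23.8/0.743 = 32.032 min; τ₂ = 5.34/0.743 = 7.1871 min.
Solving the cascade with C₁(0)=C₂(0)=0 gives C₂(t) = C_in[1 − (τ₁ e^(−t/τ₁) − τ₂ e^(−t/τ₂))/(τ₁ − τ₂)].
At t = 24.4: e^(−t/τ₁) = 0.46686, e^(−t/τ₂) = 0.033541.
C₂ = 1.67·[1 − (32.032·0.46686 − 7.1871·0.033541)/(24.845)] = 1.67·0.40780 = 0.68102 g/L.

0.681 g/L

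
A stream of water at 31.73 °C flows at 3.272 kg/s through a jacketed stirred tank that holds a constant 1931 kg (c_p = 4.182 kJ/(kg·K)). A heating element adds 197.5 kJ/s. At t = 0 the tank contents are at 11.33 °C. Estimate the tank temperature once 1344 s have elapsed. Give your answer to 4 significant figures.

Heat balance on the well-mixed liquid: M c_p dT/dt = ṁ c_p (T_in − T) + 197.5.
Rearrange: dT/dt = (T_ss − T)/τ with τ = M/ṁ = 590.159 s and T_ss = T_in + Q̇/(ṁ c_p) = 46.1634 °C.
Integrating: T(t) = T_ss + (T₀ − T_ss) e^(−t/τ).
T(1344) = 46.1634 + (-34.8334)·e^(−1344/590.159) = 46.1634 + (-34.8334)·0.102555 = 42.5911 °C.

42.59 °C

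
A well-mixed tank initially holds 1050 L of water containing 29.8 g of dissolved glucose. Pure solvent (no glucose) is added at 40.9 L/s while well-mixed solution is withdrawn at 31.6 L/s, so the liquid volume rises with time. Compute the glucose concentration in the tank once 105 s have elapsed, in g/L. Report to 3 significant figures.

Let m(t) be the amount of glucose. Volume: V(t) = V₀ + (Q_in − Q_out) t = 1050 + 9.3000 t; V(105) = 2026.5 L.
No glucose enters, so dm/dt = −Q_out · (m/V).
dm/m = −Q_out dt/(V₀ + 9.3000 t); integrating gives ln(m/m₀) = −(Q_out/(Q_in−Q_out)) ln(V/V₀).
m = m₀ (V₀/V)^(Q_out/(Q_in−Q_out)) = 29.8 × (1050/2026.5)^(3.3978) = 3.1911 g.
C = m/V = 3.1911/2026.5 = 0.0015747 g/L.

0.00157 g/L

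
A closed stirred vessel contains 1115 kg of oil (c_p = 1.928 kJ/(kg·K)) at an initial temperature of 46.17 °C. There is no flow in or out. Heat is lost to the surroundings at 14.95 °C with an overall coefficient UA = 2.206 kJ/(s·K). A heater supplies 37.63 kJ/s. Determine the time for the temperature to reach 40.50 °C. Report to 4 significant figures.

498.4 s

Lumped-capacitance energy balance: M c_p dT/dt = UA(T_amb − T) + Q̇.
τ = M c_p/UA = 974.488 s; T_ss = T_amb + Q̇/UA = 14.95 + 37.63/2.206 = 32.0080 °C.
T(t) = T_ss + (T₀ − T_ss)e^(−t/τ); set T = 40.50:
t = −τ ln[(T − T_ss)/(T₀ − T_ss)] = −974.488 · ln(0.599632) = 498.391 s.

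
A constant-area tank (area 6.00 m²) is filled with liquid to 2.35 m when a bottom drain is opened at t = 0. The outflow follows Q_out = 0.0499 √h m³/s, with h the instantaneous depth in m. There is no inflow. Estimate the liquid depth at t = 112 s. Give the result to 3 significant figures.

1.14 m

A dh/dt = −Q_out = −0.0499 √h.
∫ h^(−1/2) dh = −(0.0499/A) ∫ dt, giving 2√h = 2√h₀ − (0.0499/A) t.
√h = √2.35 − 0.0499·112/(2·6.00) = 1.5330 − 0.46573 = 1.0672.
h = 1.0672² = 1.1390 m.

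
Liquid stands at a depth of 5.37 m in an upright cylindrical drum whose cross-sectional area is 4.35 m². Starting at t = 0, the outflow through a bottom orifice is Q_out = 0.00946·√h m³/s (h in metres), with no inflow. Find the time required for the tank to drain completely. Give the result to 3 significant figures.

2130 s

A dh/dt = −Q_out = −0.00946 √h.
Separate and integrate: 2(√h − √h₀) = −(0.00946/A) t.
Set h = 0: 2√h₀ = (0.00946/A) t_empty ⇒ t_empty = 2A√h₀/0.00946.
t_empty = 2·4.35·√5.37/0.00946 = 8.7000·2.3173/0.00946 = 2131.2 s.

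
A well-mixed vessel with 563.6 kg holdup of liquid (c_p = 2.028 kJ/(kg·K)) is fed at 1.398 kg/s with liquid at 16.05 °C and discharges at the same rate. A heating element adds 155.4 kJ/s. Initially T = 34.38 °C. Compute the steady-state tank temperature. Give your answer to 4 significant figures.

70.86 °C

First-law balance (no shaft work): M c_p dT/dt = ṁ c_p (T_in − T) + 155.4.
At steady state dT/dt = 0 ⇒ T_ss = T_in + Q̇/(ṁ c_p) = 16.05 + 155.4/(1.398·2.028) = 70.8620 °C.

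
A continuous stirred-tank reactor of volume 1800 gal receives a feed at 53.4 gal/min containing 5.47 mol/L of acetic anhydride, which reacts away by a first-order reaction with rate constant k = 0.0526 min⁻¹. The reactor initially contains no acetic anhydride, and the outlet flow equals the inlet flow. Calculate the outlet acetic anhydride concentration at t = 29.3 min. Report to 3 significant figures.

V dC/dt = Q(C_in − C) − k V C.
dC/dt = (Q/V) C_in − (Q/V + k) C; effective rate a = Q/V + k = 0.029667 + 0.0526 = 0.082267 min⁻¹.
C_ss = Q C_in/(Q + kV) = 1.9726 mol/L; C(t) = C_ss + (C₀ − C_ss) e^(−a t).
C(29.3) = 1.9726 + (-1.9726)·e^(−0.082267·29.3) = 1.9726 + (-1.9726)·0.089778 = 1.7955 mol/L.

1.80 mol/L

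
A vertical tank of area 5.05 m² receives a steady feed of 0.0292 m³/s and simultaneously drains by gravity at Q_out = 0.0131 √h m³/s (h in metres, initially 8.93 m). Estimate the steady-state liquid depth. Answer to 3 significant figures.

Level balance: A dh/dt = 0.0292 − 0.0131 √h. Setting dh/dt = 0:
Q_in = 0.0131 √h_ss ⇒ √h_ss = 0.0292/0.0131 = 2.2290.
h_ss = 2.2290² = 4.9685 m. (Since h₀ = 8.93 m > h_ss, the level will fall toward this value.)

4.97 m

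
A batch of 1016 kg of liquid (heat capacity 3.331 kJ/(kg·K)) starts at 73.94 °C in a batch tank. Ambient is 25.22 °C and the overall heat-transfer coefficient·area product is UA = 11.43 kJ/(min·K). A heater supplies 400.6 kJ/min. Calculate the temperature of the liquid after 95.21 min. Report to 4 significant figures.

70.18 °C

First-law balance (no shaft work): M c_p dT/dt = −UA(T − T_amb) + Q̇.
dT/dt = (T_ss − T)/τ with T_ss = T_amb + Q̇/UA = 25.22 + 400.6/11.43 = 60.2681 °C, τ = M c_p/UA = 1016·3.331/11.43 = 296.089 min.
Integrating: T(t) = T_ss + (T₀ − T_ss) e^(−t/τ).
T(95.21) = 60.2681 + (13.6719)·0.725018 = 70.1805 °C.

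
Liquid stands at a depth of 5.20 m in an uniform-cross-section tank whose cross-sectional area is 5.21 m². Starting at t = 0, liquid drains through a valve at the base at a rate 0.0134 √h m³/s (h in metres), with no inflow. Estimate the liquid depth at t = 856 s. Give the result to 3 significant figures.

With no inflow, A dh/dt = −0.0134 √h.
Separate and integrate: 2(√h − √h₀) = −(0.0134/A) t.
√h = √5.20 − 0.0134·856/(2·5.21) = 2.2804 − 1.1008 = 1.1795.
h = 1.1795² = 1.3913 m.

1.39 m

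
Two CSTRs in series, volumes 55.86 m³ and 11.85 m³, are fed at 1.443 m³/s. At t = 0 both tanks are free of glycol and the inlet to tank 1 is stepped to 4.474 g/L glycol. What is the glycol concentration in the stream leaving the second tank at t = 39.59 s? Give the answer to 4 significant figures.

Each tank obeys Vᵢ dCᵢ/dt = Q(Cᵢ₋₁ − Cᵢ), so τᵢ = Vᵢ/Q.
τ₁ = 55.86/1.443 = 38.7110 s; τ₂ = 11.85/1.443 = 8.21206 s.
Tank 1: C₁ = C_in(1 − e^(−t/τ₁)). Tank 2 (τ₁ ≠ τ₂): C₂ = C_in[1 − (τ₁ e^(−t/τ₁) − τ₂ e^(−t/τ₂))/(τ₁ − τ₂)].
At t = 39.59: e^(−t/τ₁) = 0.359620, e^(−t/τ₂) = 0.00805905.
C₂ = 4.474·[1 − (38.7110·0.359620 − 8.21206·0.00805905)/(30.4990)] = 4.474·0.545719 = 2.44155 g/L.

2.442 g/L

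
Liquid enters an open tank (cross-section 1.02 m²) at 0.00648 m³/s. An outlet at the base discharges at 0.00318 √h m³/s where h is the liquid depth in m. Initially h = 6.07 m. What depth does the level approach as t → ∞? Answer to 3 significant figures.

Mass balance (ρ constant): A dh/dt = Q_in − 0.00318 √h. At steady state dh/dt = 0:
Q_in = 0.00318 √h_ss ⇒ √h_ss = 0.00648/0.00318 = 2.0377.
h_ss = 2.0377² = 4.1524 m. (Since h₀ = 6.07 m > h_ss, the level will fall toward this value.)

4.15 m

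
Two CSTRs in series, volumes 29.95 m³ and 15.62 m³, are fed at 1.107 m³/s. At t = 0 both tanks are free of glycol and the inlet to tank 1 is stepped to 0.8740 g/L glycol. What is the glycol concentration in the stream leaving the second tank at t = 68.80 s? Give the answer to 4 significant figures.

Each tank obeys Vᵢ dCᵢ/dt = Q(Cᵢ₋₁ − Cᵢ), so τᵢ = Vᵢ/Q.
τ₁ = 29.95/1.107 = 27.0551 s; τ₂ = 15.62/1.107 = 14.1102 s.
Tank 1: C₁ = C_in(1 − e^(−t/τ₁)). Tank 2 (τ₁ ≠ τ₂): C₂ = C_in[1 − (τ₁ e^(−t/τ₁) − τ₂ e^(−t/τ₂))/(τ₁ − τ₂)].
At t = 68.80: e^(−t/τ₁) = 0.0786334, e^(−t/τ₂) = 0.00762821.
C₂ = 0.8740·[1 − (27.0551·0.0786334 − 14.1102·0.00762821)/(12.9449)] = 0.8740·0.843969 = 0.737629 g/L.

0.7376 g/L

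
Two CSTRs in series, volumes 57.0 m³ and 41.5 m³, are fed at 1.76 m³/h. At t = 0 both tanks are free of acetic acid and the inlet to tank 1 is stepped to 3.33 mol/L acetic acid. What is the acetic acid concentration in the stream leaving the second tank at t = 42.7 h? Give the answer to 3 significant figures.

1.51 mol/L

Time constants: τᵢ = Vᵢ/Q for each well-mixed tank.
τ₁ = 57.0/1.76 = 32.386 h; τ₂ = 41.5/1.76 = 23.580 h.
Tank 1: C₁ = C_in(1 − e^(−t/τ₁)). Tank 2 (τ₁ ≠ τ₂): C₂ = C_in[1 − (τ₁ e^(−t/τ₁) − τ₂ e^(−t/τ₂))/(τ₁ − τ₂)].
At t = 42.7: e^(−t/τ₁) = 0.26755, e^(−t/τ₂) = 0.16351.
C₂ = 3.33·[1 − (32.386·0.26755 − 23.580·0.16351)/(8.8068)] = 3.33·0.45389 = 1.5115 mol/L.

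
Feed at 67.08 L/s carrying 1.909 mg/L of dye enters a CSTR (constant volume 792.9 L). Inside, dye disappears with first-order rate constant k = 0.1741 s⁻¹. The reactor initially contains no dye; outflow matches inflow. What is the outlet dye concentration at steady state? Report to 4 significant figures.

Accumulation = in − out − consumed: V dC/dt = Q C_in − Q C − k V C.
At steady state: 0 = Q C_in − (Q + kV) C_ss, so C_ss = Q C_in/(Q + kV).
C_ss = 67.08·1.909/(67.08 + 0.1741·792.9) = 128.056/205.124 = 0.624285 mg/L.

0.6243 mg/L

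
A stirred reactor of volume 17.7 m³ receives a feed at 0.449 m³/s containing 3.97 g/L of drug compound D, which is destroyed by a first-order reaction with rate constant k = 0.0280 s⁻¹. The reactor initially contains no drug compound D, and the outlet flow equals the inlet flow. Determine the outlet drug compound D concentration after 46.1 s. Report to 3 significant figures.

Species balance: V dC/dt = Q C_in − Q C − k V C.
This is linear with rate a = Q/V + k = 0.053367 s⁻¹.
C_ss = Q C_in/(Q + kV) = 1.8871 g/L; C(t) = C_ss + (C₀ − C_ss) e^(−a t).
C(46.1) = 1.8871 + (-1.8871)·e^(−0.053367·46.1) = 1.8871 + (-1.8871)·0.085415 = 1.7259 g/L.

1.73 g/L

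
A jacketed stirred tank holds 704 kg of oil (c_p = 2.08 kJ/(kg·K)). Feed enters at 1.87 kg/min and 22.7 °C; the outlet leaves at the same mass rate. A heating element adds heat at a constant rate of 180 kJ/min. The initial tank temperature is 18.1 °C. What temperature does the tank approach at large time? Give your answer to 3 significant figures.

M c_p dT/dt = ṁ c_p (T_in − T) + Q̇.
At steady state dT/dt = 0 ⇒ T_ss = T_in + Q̇/(ṁ c_p) = 22.7 + 180/(1.87·2.08) = 68.977 °C.

69.0 °C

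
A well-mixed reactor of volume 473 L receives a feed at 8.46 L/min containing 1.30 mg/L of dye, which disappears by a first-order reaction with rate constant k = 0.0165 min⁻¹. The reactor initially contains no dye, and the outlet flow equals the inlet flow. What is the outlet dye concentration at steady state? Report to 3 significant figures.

Species balance: V dC/dt = Q C_in − Q C − k V C.
At steady state: 0 = Q C_in − (Q + kV) C_ss, so C_ss = Q C_in/(Q + kV).
C_ss = 8.46·1.30/(8.46 + 0.0165·473) = 10.998/16.265 = 0.67620 mg/L.

0.676 mg/L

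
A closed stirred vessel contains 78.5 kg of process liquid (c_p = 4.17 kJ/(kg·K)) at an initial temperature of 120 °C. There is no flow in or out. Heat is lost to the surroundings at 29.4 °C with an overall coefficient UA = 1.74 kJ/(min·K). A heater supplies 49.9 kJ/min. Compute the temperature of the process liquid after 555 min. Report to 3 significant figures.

Heat balance on the well-mixed liquid: M c_p dT/dt = −UA(T − T_amb) + Q̇.
dT/dt = (T_ss − T)/τ with T_ss = T_amb + Q̇/UA = 29.4 + 49.9/1.74 = 58.078 °C, τ = M c_p/UA = 78.5·4.17/1.74 = 188.13 min.
Integrating: T(t) = T_ss + (T₀ − T_ss) e^(−t/τ).
T(555) = 58.078 + (61.922)·0.052335 = 61.319 °C.

61.3 °C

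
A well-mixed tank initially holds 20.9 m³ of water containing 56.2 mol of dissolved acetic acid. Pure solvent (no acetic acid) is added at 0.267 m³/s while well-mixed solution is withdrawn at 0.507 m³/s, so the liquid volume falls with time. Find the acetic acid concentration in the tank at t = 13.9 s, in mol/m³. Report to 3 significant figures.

Let m(t) be the amount of acetic acid. Volume: V(t) = V₀ + (Q_in − Q_out) t = 20.9 − 0.24000 t; V(13.9) = 17.564 m³.
Solute balance: dm/dt = 0 − Q_out C = −Q_out m/V(t).
Separate: dm/m = −Q_out dt/V(t) ⇒ ln(m/m₀) = −(Q_out/(Q_in−Q_out)) ln(V/V₀).
m = m₀ (V₀/V)^(Q_out/(Q_in−Q_out)) = 56.2 × (20.9/17.564)^(-2.1125) = 38.922 mol.
C = m/V = 38.922/17.564 = 2.2160 mol/m³.

2.22 mol/m³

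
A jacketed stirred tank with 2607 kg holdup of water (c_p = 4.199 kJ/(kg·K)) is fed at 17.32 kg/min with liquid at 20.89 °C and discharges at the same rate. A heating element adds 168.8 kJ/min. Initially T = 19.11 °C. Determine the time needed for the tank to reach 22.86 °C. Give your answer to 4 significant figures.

M c_p dT/dt = ṁ c_p (T_in − T) + Q̇.
τ = M/ṁ = 150.520 min; T_ss = T_in + Q̇/(ṁ c_p) = 23.2110 °C.
T(t) = T_ss + (T₀ − T_ss) e^(−t/τ). Set T = 22.86:
e^(−t/τ) = (22.86 − 23.2110)/(19.11 − 23.2110) = 0.0855931
t = −150.520 · ln(0.0855931) = 370.000 min.

370.0 min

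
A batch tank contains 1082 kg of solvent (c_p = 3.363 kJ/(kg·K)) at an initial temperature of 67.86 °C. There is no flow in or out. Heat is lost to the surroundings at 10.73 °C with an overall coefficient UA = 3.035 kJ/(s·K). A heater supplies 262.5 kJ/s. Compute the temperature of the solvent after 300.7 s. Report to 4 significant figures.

Lumped-capacitance energy balance: M c_p dT/dt = UA(T_amb − T) + Q̇.
dT/dt = (T_ss − T)/τ with T_ss = T_amb + Q̇/UA = 10.73 + 262.5/3.035 = 97.2209 °C, τ = M c_p/UA = 1082·3.363/3.035 = 1198.93 s.
This is linear first-order; T(t) = T_ss + (T₀ − T_ss) e^(−t/τ).
T(300.7) = 97.2209 + (-29.3609)·0.778173 = 74.3730 °C.

74.37 °C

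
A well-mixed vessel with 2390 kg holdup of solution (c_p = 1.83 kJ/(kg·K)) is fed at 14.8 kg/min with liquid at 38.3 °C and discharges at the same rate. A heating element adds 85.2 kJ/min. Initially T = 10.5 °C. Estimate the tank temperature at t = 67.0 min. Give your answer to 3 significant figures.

21.0 °C

M c_p dT/dt = ṁ c_p (T_in − T) + Q̇.
τ = M/ṁ = 161.49 min; T_ss = T_in + Q̇/(ṁ c_p) = 38.3 + 85.2/(14.8·1.83) = 41.446 °C.
T approaches T_ss exponentially: T(t) = T_ss + (T₀ − T_ss) e^(−t/τ).
T(67.0) = 41.446 + (-30.946)·e^(−67.0/161.49) = 41.446 + (-30.946)·0.66041 = 21.009 °C.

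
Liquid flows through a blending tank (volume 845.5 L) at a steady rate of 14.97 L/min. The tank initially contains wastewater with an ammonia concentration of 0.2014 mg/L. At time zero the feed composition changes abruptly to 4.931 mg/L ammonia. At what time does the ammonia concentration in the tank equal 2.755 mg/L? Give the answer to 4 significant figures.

Unsteady species balance (constant V, well mixed): V dC/dt = Q(C_in − C), so τ = V/Q = 56.4796 min.
C(t) = C_in + (C₀ − C_in) e^(−t/τ). Set C = 2.755 and solve for t:
e^(−t/τ) = (C − C_in)/(C₀ − C_in) = (2.755 − 4.931)/(0.2014 − 4.931) = 0.460081
t = −τ ln(…) = 56.4796 × 0.776352 = 43.8481 min.

43.85 min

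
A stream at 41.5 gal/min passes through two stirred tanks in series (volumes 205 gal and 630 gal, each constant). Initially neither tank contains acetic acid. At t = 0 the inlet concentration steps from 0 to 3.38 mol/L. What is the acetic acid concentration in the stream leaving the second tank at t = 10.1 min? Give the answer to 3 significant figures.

1.02 mol/L

Species balance on tank i: dCᵢ/dt = (Cᵢ₋₁ − Cᵢ)/τᵢ with τᵢ = Vᵢ/Q.
τ₁ = 205/41.5 = 4.9398 min; τ₂ = 630/41.5 = 15.181 min.
Tank 1: C₁ = C_in(1 − e^(−t/τ₁)). Tank 2 (τ₁ ≠ τ₂): C₂ = C_in[1 − (τ₁ e^(−t/τ₁) − τ₂ e^(−t/τ₂))/(τ₁ − τ₂)].
At t = 10.1: e^(−t/τ₁) = 0.12943, e^(−t/τ₂) = 0.51411.
C₂ = 3.38·[1 − (4.9398·0.12943 − 15.181·0.51411)/(-10.241)] = 3.38·0.30034 = 1.0151 mol/L.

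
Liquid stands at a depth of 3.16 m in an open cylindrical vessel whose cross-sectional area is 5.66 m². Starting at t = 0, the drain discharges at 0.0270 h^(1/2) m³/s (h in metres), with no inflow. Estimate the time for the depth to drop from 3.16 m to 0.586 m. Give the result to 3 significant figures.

424 s

A dh/dt = −Q_out = −0.0270 √h.
This is separable: 2 d(√h)/dt = −0.0270/A, so √h = √h₀ − (0.0270/(2A)) t.
t = 2A(√h₀ − √h)/0.0270 = 2·5.66·(√3.16 − √0.586)/0.0270
  = 11.320 × (1.7776 − 0.76551) / 0.0270 = 424.35 s.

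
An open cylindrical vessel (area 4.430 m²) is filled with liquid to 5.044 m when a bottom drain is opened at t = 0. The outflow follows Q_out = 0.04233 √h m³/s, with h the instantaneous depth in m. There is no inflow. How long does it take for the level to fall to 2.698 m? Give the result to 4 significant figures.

126.3 s

Unsteady balance on liquid volume: A dh/dt = −0.04233 √h.
This is separable: 2 d(√h)/dt = −0.04233/A, so √h = √h₀ − (0.04233/(2A)) t.
t = 2A(√h₀ − √h)/0.04233 = 2·4.430·(√5.044 − √2.698)/0.04233
  = 8.86000 × (2.24589 − 1.64256) / 0.04233 = 126.281 s.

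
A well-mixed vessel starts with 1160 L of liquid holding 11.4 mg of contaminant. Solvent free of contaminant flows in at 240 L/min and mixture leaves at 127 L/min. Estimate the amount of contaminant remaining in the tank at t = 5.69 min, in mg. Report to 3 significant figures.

Total volume: dV/dt = Q_in − Q_out = 113.00 L/min, so V(t) = 1160 + 113.00 t and V(5.69) = 1803.0 L.
No contaminant enters, so dm/dt = −Q_out · (m/V).
dm/m = −Q_out dt/(V₀ + 113.00 t); integrating gives ln(m/m₀) = −(Q_out/(Q_in−Q_out)) ln(V/V₀).
m = m₀ (V₀/V)^(Q_out/(Q_in−Q_out)) = 11.4 × (1160/1803.0)^(1.1239) = 6.9446 mg.

6.94 mg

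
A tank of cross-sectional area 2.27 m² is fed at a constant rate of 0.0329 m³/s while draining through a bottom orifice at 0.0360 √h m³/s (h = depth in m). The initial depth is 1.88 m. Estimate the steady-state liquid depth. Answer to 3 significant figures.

Unsteady balance on liquid volume: A dh/dt = Q_in − 0.0360 √h. At steady state dh/dt = 0:
Q_in = 0.0360 √h_ss ⇒ √h_ss = 0.0329/0.0360 = 0.91389.
h_ss = 0.91389² = 0.83519 m. (Since h₀ = 1.88 m > h_ss, the level will fall toward this value.)

0.835 m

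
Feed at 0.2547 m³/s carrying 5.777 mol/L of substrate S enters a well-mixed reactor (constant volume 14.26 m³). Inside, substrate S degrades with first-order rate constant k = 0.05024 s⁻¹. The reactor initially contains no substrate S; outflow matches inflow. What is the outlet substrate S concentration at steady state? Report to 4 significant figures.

Accumulation = in − out − consumed: V dC/dt = Q C_in − Q C − k V C.
At steady state: 0 = Q C_in − (Q + kV) C_ss, so C_ss = Q C_in/(Q + kV).
C_ss = 0.2547·5.777/(0.2547 + 0.05024·14.26) = 1.47140/0.971122 = 1.51516 mol/L.

1.515 mol/L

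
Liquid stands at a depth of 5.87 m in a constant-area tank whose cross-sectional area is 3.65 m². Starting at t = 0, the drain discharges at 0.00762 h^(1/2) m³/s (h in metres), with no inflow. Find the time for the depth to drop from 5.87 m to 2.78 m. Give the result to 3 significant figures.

With no inflow, A dh/dt = −0.00762 √h.
∫ h^(−1/2) dh = −(0.00762/A) ∫ dt, giving 2√h = 2√h₀ − (0.00762/A) t.
t = 2A(√h₀ − √h)/0.00762 = 2·3.65·(√5.87 − √2.78)/0.00762
  = 7.3000 × (2.4228 − 1.6673) / 0.00762 = 723.75 s.

724 s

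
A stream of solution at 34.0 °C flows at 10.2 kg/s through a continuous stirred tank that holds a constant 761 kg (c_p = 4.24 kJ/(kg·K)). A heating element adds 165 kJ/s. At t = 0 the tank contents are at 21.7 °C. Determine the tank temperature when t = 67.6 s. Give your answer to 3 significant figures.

31.3 °C

Energy balance: M c_p dT/dt = ṁ c_p (T_in − T) + 165.
Rearrange: dT/dt = (T_ss − T)/τ with τ = M/ṁ = 74.608 s and T_ss = T_in + Q̇/(ṁ c_p) = 37.815 °C.
Integrating: T(t) = T_ss + (T₀ − T_ss) e^(−t/τ).
T(67.6) = 37.815 + (-16.115)·e^(−67.6/74.608) = 37.815 + (-16.115)·0.40411 = 31.303 °C.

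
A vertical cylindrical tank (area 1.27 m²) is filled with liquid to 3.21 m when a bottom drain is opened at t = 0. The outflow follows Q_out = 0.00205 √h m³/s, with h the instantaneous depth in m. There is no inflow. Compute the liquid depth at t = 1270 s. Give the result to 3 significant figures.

With no inflow, A dh/dt = −0.00205 √h.
Separate and integrate: 2(√h − √h₀) = −(0.00205/A) t.
√h = √3.21 − 0.00205·1270/(2·1.27) = 1.7916 − 1.0250 = 0.76665.
h = 0.76665² = 0.58775 m.

0.588 m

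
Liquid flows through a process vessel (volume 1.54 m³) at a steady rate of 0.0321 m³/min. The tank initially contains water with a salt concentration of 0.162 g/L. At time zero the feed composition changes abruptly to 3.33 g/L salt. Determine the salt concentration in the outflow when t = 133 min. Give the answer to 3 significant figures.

3.13 g/L

Transient balance on the dissolved component: V dC/dt = Q(C_in − C).
Time constant τ = V/Q = 1.54/0.0321 = 47.975 min.
Solution: C(t) = C_in + (C₀ − C_in) e^(−t/τ).
C(133) = 3.33 + (0.162 − 3.33)·e^(−133/47.975) = 3.33 + (-3.1680)·0.062520 = 3.1319 g/L.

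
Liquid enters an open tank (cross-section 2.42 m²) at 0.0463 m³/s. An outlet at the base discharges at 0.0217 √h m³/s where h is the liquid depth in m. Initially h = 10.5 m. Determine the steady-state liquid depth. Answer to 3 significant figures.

Level balance: A dh/dt = 0.0463 − 0.0217 √h. Setting dh/dt = 0:
Q_in = 0.0217 √h_ss ⇒ √h_ss = 0.0463/0.0217 = 2.1336.
h_ss = 2.1336² = 4.5524 m. (Since h₀ = 10.5 m > h_ss, the level will fall toward this value.)

4.55 m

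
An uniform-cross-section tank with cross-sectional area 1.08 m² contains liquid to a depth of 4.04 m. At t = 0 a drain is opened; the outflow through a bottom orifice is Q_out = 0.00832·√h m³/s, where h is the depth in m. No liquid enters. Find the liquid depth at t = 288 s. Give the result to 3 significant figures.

0.811 m

A dh/dt = −Q_out = −0.00832 √h.
∫ h^(−1/2) dh = −(0.00832/A) ∫ dt, giving 2√h = 2√h₀ − (0.00832/A) t.
√h = √4.04 − 0.00832·288/(2·1.08) = 2.0100 − 1.1093 = 0.90064.
h = 0.90064² = 0.81116 m.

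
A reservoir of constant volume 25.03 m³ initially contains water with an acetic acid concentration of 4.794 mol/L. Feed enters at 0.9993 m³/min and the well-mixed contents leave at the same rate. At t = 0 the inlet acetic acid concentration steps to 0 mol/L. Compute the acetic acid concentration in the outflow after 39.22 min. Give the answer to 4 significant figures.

1.002 mol/L

Transient balance on the dissolved component: V dC/dt = Q(C_in − C).
So dC/dt = (C_in − C)/τ with τ = V/Q = 25.03/0.9993 = 25.0475 min.
Integrating: C(t) = C_in + (C₀ − C_in) e^(−t/τ).
C(39.22) = 0 + (4.794 − 0)·e^(−39.22/25.0475) = 0 + (4.79400)·0.208916 = 1.00154 mol/L.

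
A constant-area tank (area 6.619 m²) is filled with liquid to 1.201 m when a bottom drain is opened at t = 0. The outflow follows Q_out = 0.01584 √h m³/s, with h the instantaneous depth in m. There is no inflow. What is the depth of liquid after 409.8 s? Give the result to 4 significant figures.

0.3667 m

A dh/dt = −Q_out = −0.01584 √h.
This is separable: 2 d(√h)/dt = −0.01584/A, so √h = √h₀ − (0.01584/(2A)) t.
√h = √1.201 − 0.01584·409.8/(2·6.619) = 1.09590 − 0.490348 = 0.605553.
h = 0.605553² = 0.366695 m.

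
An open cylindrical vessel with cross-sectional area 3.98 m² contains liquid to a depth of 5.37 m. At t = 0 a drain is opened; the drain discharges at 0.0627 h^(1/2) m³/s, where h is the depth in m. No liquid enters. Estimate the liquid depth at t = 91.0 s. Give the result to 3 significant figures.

Unsteady balance on liquid volume: A dh/dt = −0.0627 √h.
∫ h^(−1/2) dh = −(0.0627/A) ∫ dt, giving 2√h = 2√h₀ − (0.0627/A) t.
√h = √5.37 − 0.0627·91.0/(2·3.98) = 2.3173 − 0.71680 = 1.6005.
h = 1.6005² = 2.5617 m.

2.56 m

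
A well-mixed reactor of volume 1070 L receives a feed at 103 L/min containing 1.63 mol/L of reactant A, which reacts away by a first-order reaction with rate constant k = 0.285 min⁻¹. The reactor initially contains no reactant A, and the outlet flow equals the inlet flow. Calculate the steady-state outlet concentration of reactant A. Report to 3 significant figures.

0.412 mol/L

Accumulation = in − out − consumed: V dC/dt = Q C_in − Q C − k V C.
Steady state (dC/dt = 0): C_ss = Q C_in/(Q + kV) = C_in/(1 + kV/Q).
C_ss = 103·1.63/(103 + 0.285·1070) = 167.89/407.95 = 0.41155 mol/L.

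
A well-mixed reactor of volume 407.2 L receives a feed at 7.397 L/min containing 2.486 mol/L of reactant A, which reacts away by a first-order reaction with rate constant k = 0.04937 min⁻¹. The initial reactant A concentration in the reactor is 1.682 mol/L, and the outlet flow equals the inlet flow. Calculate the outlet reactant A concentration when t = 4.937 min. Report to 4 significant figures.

1.395 mol/L

V dC/dt = Q(C_in − C) − k V C.
This is linear with rate a = Q/V + k = 0.0675355 min⁻¹.
C_ss = Q C_in/(Q + kV) = 0.668678 mol/L; C(t) = C_ss + (C₀ − C_ss) e^(−a t).
C(4.937) = 0.668678 + (1.01332)·e^(−0.0675355·4.937) = 0.668678 + (1.01332)·0.716467 = 1.39469 mol/L.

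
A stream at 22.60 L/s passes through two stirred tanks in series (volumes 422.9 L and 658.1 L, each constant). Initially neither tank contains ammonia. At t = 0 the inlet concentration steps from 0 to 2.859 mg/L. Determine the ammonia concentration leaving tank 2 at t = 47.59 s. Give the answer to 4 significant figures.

1.702 mg/L

Each tank obeys Vᵢ dCᵢ/dt = Q(Cᵢ₋₁ − Cᵢ), so τᵢ = Vᵢ/Q.
τ₁ = 422.9/22.60 = 18.7124 s; τ₂ = 658.1/22.60 = 29.1195 s.
Tank 1: C₁ = C_in(1 − e^(−t/τ₁)). Tank 2 (τ₁ ≠ τ₂): C₂ = C_in[1 − (τ₁ e^(−t/τ₁) − τ₂ e^(−t/τ₂))/(τ₁ − τ₂)].
At t = 47.59: e^(−t/τ₁) = 0.0786117, e^(−t/τ₂) = 0.195089.
C₂ = 2.859·[1 − (18.7124·0.0786117 − 29.1195·0.195089)/(-10.4071)] = 2.859·0.595481 = 1.70248 mg/L.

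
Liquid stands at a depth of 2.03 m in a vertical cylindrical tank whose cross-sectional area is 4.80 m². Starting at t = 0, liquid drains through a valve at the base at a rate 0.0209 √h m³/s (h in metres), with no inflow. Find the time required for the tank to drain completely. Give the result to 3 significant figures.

Unsteady balance on liquid volume: A dh/dt = −0.0209 √h.
This is separable: 2 d(√h)/dt = −0.0209/A, so √h = √h₀ − (0.0209/(2A)) t.
Set h = 0: 2√h₀ = (0.0209/A) t_empty ⇒ t_empty = 2A√h₀/0.0209.
t_empty = 2·4.80·√2.03/0.0209 = 9.6000·1.4248/0.0209 = 654.44 s.

654 s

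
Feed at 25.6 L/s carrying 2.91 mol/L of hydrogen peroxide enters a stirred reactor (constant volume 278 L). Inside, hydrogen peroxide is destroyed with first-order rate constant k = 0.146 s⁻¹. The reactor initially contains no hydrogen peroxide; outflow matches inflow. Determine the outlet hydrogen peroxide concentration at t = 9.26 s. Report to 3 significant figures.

1.00 mol/L

Species balance: V dC/dt = Q C_in − Q C − k V C.
This is linear with rate a = Q/V + k = 0.23809 s⁻¹.
C_ss = Q C_in/(Q + kV) = 1.1255 mol/L; C(t) = C_ss + (C₀ − C_ss) e^(−a t).
C(9.26) = 1.1255 + (-1.1255)·e^(−0.23809·9.26) = 1.1255 + (-1.1255)·0.11029 = 1.0014 mol/L.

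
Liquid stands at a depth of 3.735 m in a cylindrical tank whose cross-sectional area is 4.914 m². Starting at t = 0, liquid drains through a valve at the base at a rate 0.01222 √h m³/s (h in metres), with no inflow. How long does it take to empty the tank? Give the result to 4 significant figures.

With no inflow, A dh/dt = −0.01222 √h.
This is separable: 2 d(√h)/dt = −0.01222/A, so √h = √h₀ − (0.01222/(2A)) t.
Tank is empty when √h = 0: t_empty = 2A√h₀/0.01222.
t_empty = 2·4.914·√3.735/0.01222 = 9.82800·1.93261/0.01222 = 1554.32 s.

1554 s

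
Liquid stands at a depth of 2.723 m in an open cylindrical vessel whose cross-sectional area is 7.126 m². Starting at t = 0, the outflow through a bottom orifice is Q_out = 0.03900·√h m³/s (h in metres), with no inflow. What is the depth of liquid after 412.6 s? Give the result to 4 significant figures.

Mass balance (ρ constant): A dh/dt = −0.03900 √h.
∫ h^(−1/2) dh = −(0.03900/A) ∫ dt, giving 2√h = 2√h₀ − (0.03900/A) t.
√h = √2.723 − 0.03900·412.6/(2·7.126) = 1.65015 − 1.12906 = 0.521089.
h = 0.521089² = 0.271534 m.

0.2715 m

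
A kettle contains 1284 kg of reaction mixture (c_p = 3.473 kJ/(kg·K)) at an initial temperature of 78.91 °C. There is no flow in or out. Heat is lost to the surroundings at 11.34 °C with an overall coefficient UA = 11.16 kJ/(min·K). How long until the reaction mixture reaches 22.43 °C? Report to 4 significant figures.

722.1 min

M c_p dT/dt = −UA(T − T_amb).
τ = M c_p/UA = 399.582 min; T_ss = T_amb = 11.3400 °C.
T(t) = T_ss + (T₀ − T_ss)e^(−t/τ); set T = 22.43:
t = −τ ln[(T − T_ss)/(T₀ − T_ss)] = −399.582 · ln(0.164126) = 722.092 min.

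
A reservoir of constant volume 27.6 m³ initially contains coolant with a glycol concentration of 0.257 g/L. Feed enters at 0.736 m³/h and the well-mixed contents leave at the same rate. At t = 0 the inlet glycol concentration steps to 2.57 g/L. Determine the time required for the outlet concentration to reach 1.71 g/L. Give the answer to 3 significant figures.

Transient balance on the dissolved component: V dC/dt = Q(C_in − C), so τ = V/Q = 37.500 h.
C(t) = C_in + (C₀ − C_in) e^(−t/τ). Set C = 1.71 and solve for t:
e^(−t/τ) = (C − C_in)/(C₀ − C_in) = (1.71 − 2.57)/(0.257 − 2.57) = 0.37181
t = −τ ln(…) = 37.500 × 0.98937 = 37.101 h.

37.1 h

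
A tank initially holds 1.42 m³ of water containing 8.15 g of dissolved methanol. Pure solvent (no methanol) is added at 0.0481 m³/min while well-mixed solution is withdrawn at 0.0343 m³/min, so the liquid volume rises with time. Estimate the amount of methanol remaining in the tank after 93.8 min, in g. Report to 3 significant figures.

Let m(t) be the amount of methanol. Volume: V(t) = V₀ + (Q_in − Q_out) t = 1.42 + 0.013800 t; V(93.8) = 2.7144 m³.
Species balance (pure solvent in): dm/dt = −Q_out · m/V(t).
dm/m = −Q_out dt/(V₀ + 0.013800 t); integrating gives ln(m/m₀) = −(Q_out/(Q_in−Q_out)) ln(V/V₀).
m = m₀ (V₀/V)^(Q_out/(Q_in−Q_out)) = 8.15 × (1.42/2.7144)^(2.4855) = 1.6284 g.

1.63 g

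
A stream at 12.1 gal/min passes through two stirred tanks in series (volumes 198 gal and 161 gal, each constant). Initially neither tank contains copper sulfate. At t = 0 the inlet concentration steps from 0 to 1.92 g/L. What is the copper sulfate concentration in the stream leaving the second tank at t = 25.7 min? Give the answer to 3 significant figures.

Time constants: τᵢ = Vᵢ/Q for each well-mixed tank.
τ₁ = 198/12.1 = 16.364 min; τ₂ = 161/12.1 = 13.306 min.
Tank 1: C₁ = C_in(1 − e^(−t/τ₁)). Tank 2 (τ₁ ≠ τ₂): C₂ = C_in[1 − (τ₁ e^(−t/τ₁) − τ₂ e^(−t/τ₂))/(τ₁ − τ₂)].
At t = 25.7: e^(−t/τ₁) = 0.20793, e^(−t/τ₂) = 0.14493.
C₂ = 1.92·[1 − (16.364·0.20793 − 13.306·0.14493)/(3.0579)] = 1.92·0.51795 = 0.99446 g/L.

0.994 g/L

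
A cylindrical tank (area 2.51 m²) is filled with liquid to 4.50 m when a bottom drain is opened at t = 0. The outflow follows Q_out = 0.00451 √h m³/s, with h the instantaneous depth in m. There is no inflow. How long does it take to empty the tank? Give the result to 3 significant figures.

A dh/dt = −Q_out = −0.00451 √h.
Separate and integrate: 2(√h − √h₀) = −(0.00451/A) t.
Tank is empty when √h = 0: t_empty = 2A√h₀/0.00451.
t_empty = 2·2.51·√4.50/0.00451 = 5.0200·2.1213/0.00451 = 2361.2 s.

2360 s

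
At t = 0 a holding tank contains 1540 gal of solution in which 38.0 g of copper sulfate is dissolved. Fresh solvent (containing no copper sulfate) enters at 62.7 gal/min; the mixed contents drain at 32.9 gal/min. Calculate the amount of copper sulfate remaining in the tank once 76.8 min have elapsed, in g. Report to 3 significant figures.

13.9 g

Let m(t) be the amount of copper sulfate. Volume: V(t) = V₀ + (Q_in − Q_out) t = 1540 + 29.800 t; V(76.8) = 3828.6 gal.
Solute balance: dm/dt = 0 − Q_out C = −Q_out m/V(t).
dm/m = −Q_out dt/(V₀ + 29.800 t); integrating gives ln(m/m₀) = −(Q_out/(Q_in−Q_out)) ln(V/V₀).
m = m₀ (V₀/V)^(Q_out/(Q_in−Q_out)) = 38.0 × (1540/3828.6)^(1.1040) = 13.903 g.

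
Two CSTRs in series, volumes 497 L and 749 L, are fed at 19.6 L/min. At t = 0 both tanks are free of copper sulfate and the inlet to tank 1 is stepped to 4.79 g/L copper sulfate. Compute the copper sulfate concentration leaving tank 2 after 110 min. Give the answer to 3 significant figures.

4.11 g/L

Species balance on tank i: dCᵢ/dt = (Cᵢ₋₁ − Cᵢ)/τᵢ with τᵢ = Vᵢ/Q.
τ₁ = 497/19.6 = 25.357 min; τ₂ = 749/19.6 = 38.214 min.
Solving the cascade with C₁(0)=C₂(0)=0 gives C₂(t) = C_in[1 − (τ₁ e^(−t/τ₁) − τ₂ e^(−t/τ₂))/(τ₁ − τ₂)].
At t = 110: e^(−t/τ₁) = 0.013062, e^(−t/τ₂) = 0.056219.
C₂ = 4.79·[1 − (25.357·0.013062 − 38.214·0.056219)/(-12.857)] = 4.79·0.85867 = 4.1130 g/L.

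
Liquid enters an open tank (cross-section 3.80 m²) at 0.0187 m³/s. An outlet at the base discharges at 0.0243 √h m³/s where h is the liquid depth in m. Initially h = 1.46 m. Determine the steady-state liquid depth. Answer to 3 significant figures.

0.592 m

Level balance: A dh/dt = 0.0187 − 0.0243 √h. Setting dh/dt = 0:
Q_in = 0.0243 √h_ss ⇒ √h_ss = 0.0187/0.0243 = 0.76955.
h_ss = 0.76955² = 0.59220 m. (Since h₀ = 1.46 m > h_ss, the level will fall toward this value.)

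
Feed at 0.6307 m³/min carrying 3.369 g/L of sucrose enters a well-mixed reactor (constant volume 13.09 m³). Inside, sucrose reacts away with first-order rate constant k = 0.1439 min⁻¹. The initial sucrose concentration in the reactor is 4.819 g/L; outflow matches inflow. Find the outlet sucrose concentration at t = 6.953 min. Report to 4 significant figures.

V dC/dt = Q(C_in − C) − k V C.
This is linear with rate a = Q/V + k = 0.192082 min⁻¹.
C_ss = Q C_in/(Q + kV) = 0.845080 g/L; C(t) = C_ss + (C₀ − C_ss) e^(−a t).
C(6.953) = 0.845080 + (3.97392)·e^(−0.192082·6.953) = 0.845080 + (3.97392)·0.263015 = 1.89028 g/L.

1.890 g/L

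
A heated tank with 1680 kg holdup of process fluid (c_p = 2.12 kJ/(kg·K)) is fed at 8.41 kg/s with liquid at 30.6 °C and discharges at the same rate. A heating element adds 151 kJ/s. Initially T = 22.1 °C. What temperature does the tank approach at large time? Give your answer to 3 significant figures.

39.1 °C

First-law balance (no shaft work): M c_p dT/dt = ṁ c_p (T_in − T) + 151.
At steady state dT/dt = 0 ⇒ T_ss = T_in + Q̇/(ṁ c_p) = 30.6 + 151/(8.41·2.12) = 39.069 °C.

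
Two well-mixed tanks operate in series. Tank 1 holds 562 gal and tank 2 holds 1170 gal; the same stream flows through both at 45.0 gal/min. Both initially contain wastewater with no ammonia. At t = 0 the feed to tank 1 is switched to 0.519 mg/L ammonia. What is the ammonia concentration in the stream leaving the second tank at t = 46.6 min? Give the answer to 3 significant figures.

Each tank obeys Vᵢ dCᵢ/dt = Q(Cᵢ₋₁ − Cᵢ), so τᵢ = Vᵢ/Q.
τ₁ = 562/45.0 = 12.489 min; τ₂ = 1170/45.0 = 26.000 min.
Solving the cascade with C₁(0)=C₂(0)=0 gives C₂(t) = C_in[1 − (τ₁ e^(−t/τ₁) − τ₂ e^(−t/τ₂))/(τ₁ − τ₂)].
At t = 46.6: e^(−t/τ₁) = 0.023961, e^(−t/τ₂) = 0.16658.
C₂ = 0.519·[1 − (12.489·0.023961 − 26.000·0.16658)/(-13.511)] = 0.519·0.70160 = 0.36413 mg/L.

0.364 mg/L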